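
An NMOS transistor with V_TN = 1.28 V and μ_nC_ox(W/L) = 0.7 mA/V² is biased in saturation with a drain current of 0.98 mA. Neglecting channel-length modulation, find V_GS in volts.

In saturation I_D = ½ k_n (V_GS − V_TN)², so V_GS − V_TN = √(2 I_D / k_n) = √(2 × 0.98 / 0.7) = 1.67 V.
V_GS = 1.28 + 1.67 = 2.95 V.

V_GS = 2.95 V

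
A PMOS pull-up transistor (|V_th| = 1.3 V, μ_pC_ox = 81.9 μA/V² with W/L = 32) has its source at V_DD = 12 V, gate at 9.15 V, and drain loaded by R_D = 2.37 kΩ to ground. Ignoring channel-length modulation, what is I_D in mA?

I_D = 3.15 mA

V_SG = V_DD − V_G = 12 − 9.15 = 2.85 V, so V_ov = 2.85 − 1.3 = 1.55 V.
k_p = μ_pC_ox · (W/L) = 2.621 mA/V².
Assume saturation: I_D = ½ k_p V_ov² = 0.5 × 2.621 × 1.55² = 3.15 mA, giving V_SD = V_DD − I_D R_D = 12 − 3.15 × 2.37 = 4.54 V.
V_SD = 4.54 V ≥ V_ov = 1.55 V, confirming saturation.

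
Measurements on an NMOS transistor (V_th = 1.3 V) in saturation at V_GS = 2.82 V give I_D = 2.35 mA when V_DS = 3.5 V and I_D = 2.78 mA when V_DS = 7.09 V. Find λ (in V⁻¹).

With V_GS fixed, I_D ∝ (1 + λ V_DS) in saturation, so I_D2/I_D1 = (1 + λ V_DS2)/(1 + λ V_DS1).
2.78/2.35 = 1.183 = (1 + 7.09 λ)/(1 + 3.5 λ).
Solving: λ (I_D1 V_DS2 − I_D2 V_DS1) = I_D2 − I_D1, so λ = (2.78 − 2.35) / (2.35 × 7.09 − 2.78 × 3.5) = 0.43 / 6.93 = 0.062 V⁻¹.

λ = 0.0620 V⁻¹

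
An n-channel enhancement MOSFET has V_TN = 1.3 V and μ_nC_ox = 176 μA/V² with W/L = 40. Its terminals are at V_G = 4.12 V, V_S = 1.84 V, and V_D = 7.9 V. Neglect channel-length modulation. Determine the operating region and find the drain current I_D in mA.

Saturation; I_D = 3.38 mA

V_GS = V_G − V_S = 4.12 − 1.84 = 2.28 V; V_DS = V_D − V_S = 7.9 − 1.84 = 6.06 V.
k_n = μ_nC_ox · (W/L) = 7.04 mA/V².
V_ov = V_GS − V_TN = 2.28 − 1.3 = 0.98 V.
Since V_DS = 6.06 V ≥ V_ov = 0.98 V, the device is in saturation.
I_D = ½ k_n V_ov² = 0.5 × 7.04 × 0.98² = 3.38 mA.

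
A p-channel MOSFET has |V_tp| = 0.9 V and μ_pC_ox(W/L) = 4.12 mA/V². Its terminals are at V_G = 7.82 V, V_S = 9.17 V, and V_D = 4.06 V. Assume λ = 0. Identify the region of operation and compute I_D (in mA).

V_SG = V_S − V_G = 9.17 − 7.82 = 1.35 V; V_SD = V_S − V_D = 9.17 − 4.06 = 5.11 V.
V_ov = V_SG − |V_tp| = 1.35 − 0.9 = 0.45 V.
Since V_SD = 5.11 V ≥ V_ov = 0.45 V, the device is in saturation.
I_D = ½ k_p V_ov² = 0.5 × 4.12 × 0.45² = 0.417 mA.

Saturation; I_D = 0.417 mA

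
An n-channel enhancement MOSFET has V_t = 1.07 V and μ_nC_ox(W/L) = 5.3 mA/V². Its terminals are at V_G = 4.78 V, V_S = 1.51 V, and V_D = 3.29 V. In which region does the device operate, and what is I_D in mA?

Triode; I_D = 12.4 mA

V_GS = V_G − V_S = 4.78 − 1.51 = 3.27 V; V_DS = V_D − V_S = 3.29 − 1.51 = 1.78 V.
V_ov = V_GS − V_t = 3.27 − 1.07 = 2.2 V.
Since V_DS = 1.78 V < V_ov = 2.2 V, the device is in the triode region.
I_D = k_n [V_ov · V_DS − ½ V_DS²] = 5.3 × [2.2 × 1.78 − 0.5 × 1.78²] = 12.4 mA.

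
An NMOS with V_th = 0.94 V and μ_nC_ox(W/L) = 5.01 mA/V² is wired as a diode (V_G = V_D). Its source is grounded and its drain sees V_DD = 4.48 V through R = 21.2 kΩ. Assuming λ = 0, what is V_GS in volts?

With gate tied to drain, V_GS = V_DS ≥ V_GS − V_th, so the device is in saturation.
KCL at the drain: ½ k_n (V_GS − V_th)² = (V_DD − V_GS)/R.
Let x = V_GS − 0.94. Then 53.1 x² + x − 3.54 = 0, giving x = 0.249 V (positive root), so V_GS = 1.19 V.
I_D = (V_DD − V_GS)/R = (4.48 − 1.19) / 21.2 = 0.155 mA.

V_GS = 1.19 V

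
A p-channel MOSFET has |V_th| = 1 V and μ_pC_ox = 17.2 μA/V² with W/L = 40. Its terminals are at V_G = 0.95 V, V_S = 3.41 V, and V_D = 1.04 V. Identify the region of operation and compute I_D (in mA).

Saturation; I_D = 0.733 mA

V_SG = V_S − V_G = 3.41 − 0.95 = 2.46 V; V_SD = V_S − V_D = 3.41 − 1.04 = 2.37 V.
k_p = μ_pC_ox · (W/L) = 0.688 mA/V².
V_ov = V_SG − |V_th| = 2.46 − 1 = 1.46 V.
Since V_SD = 2.37 V ≥ V_ov = 1.46 V, the device is in saturation.
I_D = ½ k_p V_ov² = 0.5 × 0.688 × 1.46² = 0.733 mA.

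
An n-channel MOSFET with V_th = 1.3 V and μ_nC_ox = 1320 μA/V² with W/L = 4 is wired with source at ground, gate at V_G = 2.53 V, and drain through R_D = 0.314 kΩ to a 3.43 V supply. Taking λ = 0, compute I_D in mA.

V_GS = V_G = 2.53 V, so V_ov = 2.53 − 1.3 = 1.23 V.
k_n = μ_nC_ox · (W/L) = 5.28 mA/V².
Assume saturation: I_D = ½ k_n V_ov² = 0.5 × 5.28 × 1.23² = 3.99 mA, giving V_DS = V_DD − I_D R_D = 3.43 − 3.99 × 0.314 = 2.18 V.
V_DS = 2.18 V ≥ V_ov = 1.23 V, confirming saturation.

I_D = 3.99 mA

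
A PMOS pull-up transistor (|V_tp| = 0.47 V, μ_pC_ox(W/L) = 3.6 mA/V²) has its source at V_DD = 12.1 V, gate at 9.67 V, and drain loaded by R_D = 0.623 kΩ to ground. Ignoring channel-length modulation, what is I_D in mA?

I_D = 6.91 mA

V_SG = V_DD − V_G = 12.1 − 9.67 = 2.43 V, so V_ov = 2.43 − 0.47 = 1.96 V.
Assume saturation: I_D = ½ k_p V_ov² = 0.5 × 3.6 × 1.96² = 6.91 mA, giving V_SD = V_DD − I_D R_D = 12.1 − 6.91 × 0.623 = 7.79 V.
V_SD = 7.79 V ≥ V_ov = 1.96 V, confirming saturation.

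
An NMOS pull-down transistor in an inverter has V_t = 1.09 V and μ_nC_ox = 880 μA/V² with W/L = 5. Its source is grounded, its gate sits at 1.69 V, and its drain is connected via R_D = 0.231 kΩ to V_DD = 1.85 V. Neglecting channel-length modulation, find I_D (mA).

I_D = 0.792 mA

V_GS = V_G = 1.69 V, so V_ov = 1.69 − 1.09 = 0.6 V.
k_n = μ_nC_ox · (W/L) = 4.4 mA/V².
Assume saturation: I_D = ½ k_n V_ov² = 0.5 × 4.4 × 0.6² = 0.792 mA, giving V_DS = V_DD − I_D R_D = 1.85 − 0.792 × 0.231 = 1.67 V.
V_DS = 1.67 V ≥ V_ov = 0.6 V, confirming saturation.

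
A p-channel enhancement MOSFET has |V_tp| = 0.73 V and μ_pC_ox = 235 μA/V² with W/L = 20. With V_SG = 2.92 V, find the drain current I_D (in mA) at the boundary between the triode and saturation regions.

I_D = 11.3 mA

At the boundary V_SD = V_ov = V_SG − |V_tp| = 2.92 − 0.73 = 2.19 V.
k_p = μ_pC_ox · (W/L) = 4.7 mA/V².
I_D = ½ k_p V_ov² = 0.5 × 4.7 × 2.19² = 11.3 mA.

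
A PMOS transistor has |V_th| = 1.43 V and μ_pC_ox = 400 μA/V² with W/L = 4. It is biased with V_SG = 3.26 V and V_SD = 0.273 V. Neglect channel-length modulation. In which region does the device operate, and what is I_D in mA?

k_p = μ_pC_ox · (W/L) = 1.6 mA/V².
V_ov = V_SG − |V_th| = 3.26 − 1.43 = 1.83 V.
Since V_SD = 0.273 V < V_ov = 1.83 V, the device is in the triode region.
I_D = k_p [V_ov · V_SD − ½ V_SD²] = 1.6 × [1.83 × 0.273 − 0.5 × 0.273²] = 0.74 mA.

Triode; I_D = 0.740 mA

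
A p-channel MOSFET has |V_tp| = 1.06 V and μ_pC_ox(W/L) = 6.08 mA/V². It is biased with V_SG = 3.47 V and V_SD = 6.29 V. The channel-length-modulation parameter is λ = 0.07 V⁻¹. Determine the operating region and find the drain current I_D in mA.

Saturation; I_D = 25.4 mA

V_ov = V_SG − |V_tp| = 3.47 − 1.06 = 2.41 V.
Since V_SD = 6.29 V ≥ V_ov = 2.41 V, the device is in saturation.
I_D = ½ k_p V_ov² (1 + λ V_SD) = 0.5 × 6.08 × 2.41² × (1 + 0.07 × 6.29) = 25.4 mA.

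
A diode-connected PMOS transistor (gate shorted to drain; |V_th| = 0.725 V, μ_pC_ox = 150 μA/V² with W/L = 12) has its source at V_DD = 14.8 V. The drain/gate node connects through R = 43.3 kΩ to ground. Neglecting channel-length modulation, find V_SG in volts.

With gate tied to drain, V_SG = V_SD ≥ V_SG − |V_th|, so the device is in saturation.
k_p = μ_pC_ox · (W/L) = 1.8 mA/V².
KCL at the drain: ½ k_p (V_SG − |V_th|)² = (V_DD − V_SG)/R.
Let x = V_SG − 0.725. Then 39 x² + x − 14.08 = 0, giving x = 0.588 V (positive root), so V_SG = 1.31 V.
I_D = (V_DD − V_SG)/R = (14.8 − 1.31) / 43.3 = 0.311 mA.

V_SG = 1.31 V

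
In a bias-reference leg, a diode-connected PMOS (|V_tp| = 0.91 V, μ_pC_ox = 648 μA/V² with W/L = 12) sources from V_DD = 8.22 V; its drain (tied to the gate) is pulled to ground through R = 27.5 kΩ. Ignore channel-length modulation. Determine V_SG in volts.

With gate tied to drain, V_SG = V_SD ≥ V_SG − |V_tp|, so the device is in saturation.
k_p = μ_pC_ox · (W/L) = 7.776 mA/V².
KCL at the drain: ½ k_p (V_SG − |V_tp|)² = (V_DD − V_SG)/R.
Let x = V_SG − 0.91. Then 107 x² + x − 7.31 = 0, giving x = 0.257 V (positive root), so V_SG = 1.17 V.
I_D = (V_DD − V_SG)/R = (8.22 − 1.17) / 27.5 = 0.256 mA.

V_SG = 1.17 V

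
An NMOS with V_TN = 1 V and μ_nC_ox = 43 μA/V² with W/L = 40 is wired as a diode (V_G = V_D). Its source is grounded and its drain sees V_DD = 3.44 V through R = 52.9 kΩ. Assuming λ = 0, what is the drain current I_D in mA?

I_D = 0.0419 mA

With gate tied to drain, V_GS = V_DS ≥ V_GS − V_TN, so the device is in saturation.
k_n = μ_nC_ox · (W/L) = 1.72 mA/V².
KCL at the drain: ½ k_n (V_GS − V_TN)² = (V_DD − V_GS)/R.
Let x = V_GS − 1. Then 45.5 x² + x − 2.44 = 0, giving x = 0.221 V (positive root), so V_GS = 1.22 V.
I_D = (V_DD − V_GS)/R = (3.44 − 1.22) / 52.9 = 0.0419 mA.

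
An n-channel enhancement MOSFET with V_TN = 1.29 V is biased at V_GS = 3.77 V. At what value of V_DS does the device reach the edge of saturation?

The boundary between triode and saturation is V_DS = V_GS − V_TN = V_ov.
V_ov = 3.77 − 1.29 = 2.48 V.

V_DS,sat = 2.48 V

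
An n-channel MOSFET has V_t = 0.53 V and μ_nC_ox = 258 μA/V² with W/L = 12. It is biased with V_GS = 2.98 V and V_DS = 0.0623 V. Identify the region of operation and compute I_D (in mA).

k_n = μ_nC_ox · (W/L) = 3.096 mA/V².
V_ov = V_GS − V_t = 2.98 − 0.53 = 2.45 V.
Since V_DS = 0.0623 V < V_ov = 2.45 V, the device is in the triode region.
I_D = k_n [V_ov · V_DS − ½ V_DS²] = 3.096 × [2.45 × 0.0623 − 0.5 × 0.0623²] = 0.467 mA.

Triode; I_D = 0.467 mA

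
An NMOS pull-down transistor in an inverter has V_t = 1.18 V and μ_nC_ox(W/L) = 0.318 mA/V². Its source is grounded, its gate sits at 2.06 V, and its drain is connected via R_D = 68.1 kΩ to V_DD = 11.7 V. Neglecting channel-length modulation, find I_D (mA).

V_GS = V_G = 2.06 V, so V_ov = 2.06 − 1.18 = 0.88 V.
Assume saturation: I_D = ½ k_n V_ov² = 0.5 × 0.318 × 0.88² = 0.123 mA, giving V_DS = V_DD − I_D R_D = 11.7 − 0.123 × 68.1 = 3.31 V.
V_DS = 3.31 V ≥ V_ov = 0.88 V, confirming saturation.

I_D = 0.123 mA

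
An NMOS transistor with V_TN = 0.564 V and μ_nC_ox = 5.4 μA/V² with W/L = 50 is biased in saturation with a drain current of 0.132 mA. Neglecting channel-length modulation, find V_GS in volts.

k_n = μ_nC_ox · (W/L) = 0.27 mA/V².
In saturation I_D = ½ k_n (V_GS − V_TN)², so V_GS − V_TN = √(2 I_D / k_n) = √(2 × 0.132 / 0.27) = 0.989 V.
V_GS = 0.564 + 0.989 = 1.55 V.

V_GS = 1.55 V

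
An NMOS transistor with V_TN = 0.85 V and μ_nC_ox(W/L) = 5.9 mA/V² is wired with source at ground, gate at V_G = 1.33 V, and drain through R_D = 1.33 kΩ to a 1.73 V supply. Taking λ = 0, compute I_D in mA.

I_D = 0.680 mA

V_GS = V_G = 1.33 V, so V_ov = 1.33 − 0.85 = 0.48 V.
Assume saturation: I_D = ½ k_n V_ov² = 0.5 × 5.9 × 0.48² = 0.68 mA, giving V_DS = V_DD − I_D R_D = 1.73 − 0.68 × 1.33 = 0.826 V.
V_DS = 0.826 V ≥ V_ov = 0.48 V, confirming saturation.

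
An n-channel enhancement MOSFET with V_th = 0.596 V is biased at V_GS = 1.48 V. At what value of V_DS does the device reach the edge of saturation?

The boundary between triode and saturation is V_DS = V_GS − V_th = V_ov.
V_ov = 1.48 − 0.596 = 0.884 V.

V_DS,sat = 0.884 V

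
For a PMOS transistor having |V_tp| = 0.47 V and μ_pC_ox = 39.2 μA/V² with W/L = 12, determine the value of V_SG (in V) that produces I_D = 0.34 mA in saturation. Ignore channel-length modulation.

k_p = μ_pC_ox · (W/L) = 0.4704 mA/V².
In saturation I_D = ½ k_p (V_SG − |V_tp|)², so V_SG − |V_tp| = √(2 I_D / k_p) = √(2 × 0.34 / 0.4704) = 1.2 V.
V_SG = 0.47 + 1.2 = 1.67 V.

V_SG = 1.67 V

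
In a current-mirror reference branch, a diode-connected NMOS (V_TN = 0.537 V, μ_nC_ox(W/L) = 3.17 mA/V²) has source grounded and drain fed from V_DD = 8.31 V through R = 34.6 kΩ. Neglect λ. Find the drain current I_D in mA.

I_D = 0.214 mA

With gate tied to drain, V_GS = V_DS ≥ V_GS − V_TN, so the device is in saturation.
KCL at the drain: ½ k_n (V_GS − V_TN)² = (V_DD − V_GS)/R.
Let x = V_GS − 0.537. Then 54.8 x² + x − 7.773 = 0, giving x = 0.367 V (positive root), so V_GS = 0.904 V.
I_D = (V_DD − V_GS)/R = (8.31 − 0.904) / 34.6 = 0.214 mA.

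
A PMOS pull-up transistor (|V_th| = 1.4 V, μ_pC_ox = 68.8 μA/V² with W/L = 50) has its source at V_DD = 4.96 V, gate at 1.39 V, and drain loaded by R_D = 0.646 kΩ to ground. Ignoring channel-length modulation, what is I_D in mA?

V_SG = V_DD − V_G = 4.96 − 1.39 = 3.57 V, so V_ov = 3.57 − 1.4 = 2.17 V.
k_p = μ_pC_ox · (W/L) = 3.44 mA/V².
Assume saturation: I_D = ½ k_p V_ov² = 0.5 × 3.44 × 2.17² = 8.1 mA, giving V_SD = V_DD − I_D R_D = 4.96 − 8.1 × 0.646 = -0.272 V.
But -0.272 V < V_ov = 2.17 V, so the device is actually in triode.
In triode I_D = k_p[V_ov V_SD − ½ V_SD²] and I_D = (V_DD − V_SD)/R_D. Equating: 1.11 V_SD² − 5.822 V_SD + 4.96 = 0, giving V_SD = 1.07 V (the root below V_ov).
I_D = (4.96 − 1.07) / 0.646 = 6.02 mA.

I_D = 6.02 mA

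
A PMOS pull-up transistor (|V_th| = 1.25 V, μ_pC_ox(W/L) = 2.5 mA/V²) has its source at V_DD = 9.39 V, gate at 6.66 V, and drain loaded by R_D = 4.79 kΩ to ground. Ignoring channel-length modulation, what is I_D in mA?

V_SG = V_DD − V_G = 9.39 − 6.66 = 2.73 V, so V_ov = 2.73 − 1.25 = 1.48 V.
Assume saturation: I_D = ½ k_p V_ov² = 0.5 × 2.5 × 1.48² = 2.74 mA, giving V_SD = V_DD − I_D R_D = 9.39 − 2.74 × 4.79 = -3.73 V.
But -3.73 V < V_ov = 1.48 V, so the device is actually in triode.
In triode I_D = k_p[V_ov V_SD − ½ V_SD²] and I_D = (V_DD − V_SD)/R_D. Equating: 5.99 V_SD² − 18.72 V_SD + 9.39 = 0, giving V_SD = 0.627 V (the root below V_ov).
I_D = (9.39 − 0.627) / 4.79 = 1.83 mA.

I_D = 1.83 mA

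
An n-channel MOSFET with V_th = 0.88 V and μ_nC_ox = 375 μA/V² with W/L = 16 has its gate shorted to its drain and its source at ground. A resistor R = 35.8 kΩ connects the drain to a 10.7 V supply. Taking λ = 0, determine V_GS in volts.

V_GS = 1.18 V

With gate tied to drain, V_GS = V_DS ≥ V_GS − V_th, so the device is in saturation.
k_n = μ_nC_ox · (W/L) = 6 mA/V².
KCL at the drain: ½ k_n (V_GS − V_th)² = (V_DD − V_GS)/R.
Let x = V_GS − 0.88. Then 107 x² + x − 9.82 = 0, giving x = 0.298 V (positive root), so V_GS = 1.18 V.
I_D = (V_DD − V_GS)/R = (10.7 − 1.18) / 35.8 = 0.266 mA.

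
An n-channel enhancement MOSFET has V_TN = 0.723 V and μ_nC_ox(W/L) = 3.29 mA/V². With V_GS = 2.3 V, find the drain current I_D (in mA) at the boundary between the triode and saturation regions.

At the boundary V_DS = V_ov = V_GS − V_TN = 2.3 − 0.723 = 1.58 V.
I_D = ½ k_n V_ov² = 0.5 × 3.29 × 1.58² = 4.09 mA.

I_D = 4.09 mA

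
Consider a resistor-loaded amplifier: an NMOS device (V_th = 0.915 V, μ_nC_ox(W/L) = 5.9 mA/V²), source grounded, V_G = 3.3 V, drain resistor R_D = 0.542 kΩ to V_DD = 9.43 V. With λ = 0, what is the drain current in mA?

I_D = 14.6 mA

V_GS = V_G = 3.3 V, so V_ov = 3.3 − 0.915 = 2.38 V.
Assume saturation: I_D = ½ k_n V_ov² = 0.5 × 5.9 × 2.38² = 16.8 mA, giving V_DS = V_DD − I_D R_D = 9.43 − 16.8 × 0.542 = 0.335 V.
But 0.335 V < V_ov = 2.38 V, so the device is actually in triode.
In triode I_D = k_n[V_ov V_DS − ½ V_DS²] and I_D = (V_DD − V_DS)/R_D. Equating: 1.6 V_DS² − 8.627 V_DS + 9.43 = 0, giving V_DS = 1.52 V (the root below V_ov).
I_D = (9.43 − 1.52) / 0.542 = 14.6 mA.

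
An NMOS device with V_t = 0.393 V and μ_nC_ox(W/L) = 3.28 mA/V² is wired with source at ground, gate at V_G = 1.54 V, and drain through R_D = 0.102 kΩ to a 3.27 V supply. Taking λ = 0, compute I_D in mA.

V_GS = V_G = 1.54 V, so V_ov = 1.54 − 0.393 = 1.15 V.
Assume saturation: I_D = ½ k_n V_ov² = 0.5 × 3.28 × 1.15² = 2.16 mA, giving V_DS = V_DD − I_D R_D = 3.27 − 2.16 × 0.102 = 3.05 V.
V_DS = 3.05 V ≥ V_ov = 1.15 V, confirming saturation.

I_D = 2.16 mA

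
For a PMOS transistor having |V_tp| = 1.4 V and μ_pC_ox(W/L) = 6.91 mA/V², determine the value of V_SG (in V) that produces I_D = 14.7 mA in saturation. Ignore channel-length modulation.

In saturation I_D = ½ k_p (V_SG − |V_tp|)², so V_SG − |V_tp| = √(2 I_D / k_p) = √(2 × 14.7 / 6.91) = 2.06 V.
V_SG = 1.4 + 2.06 = 3.46 V.

V_SG = 3.46 V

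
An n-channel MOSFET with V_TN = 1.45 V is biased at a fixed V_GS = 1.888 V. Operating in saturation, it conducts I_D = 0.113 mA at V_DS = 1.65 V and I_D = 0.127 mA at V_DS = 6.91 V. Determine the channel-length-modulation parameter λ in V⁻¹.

λ = 0.0245 V⁻¹

With V_GS fixed, I_D ∝ (1 + λ V_DS) in saturation, so I_D2/I_D1 = (1 + λ V_DS2)/(1 + λ V_DS1).
0.127/0.113 = 1.124 = (1 + 6.91 λ)/(1 + 1.65 λ).
Solving: λ (I_D1 V_DS2 − I_D2 V_DS1) = I_D2 − I_D1, so λ = (0.127 − 0.113) / (0.113 × 6.91 − 0.127 × 1.65) = 0.014 / 0.571 = 0.0245 V⁻¹.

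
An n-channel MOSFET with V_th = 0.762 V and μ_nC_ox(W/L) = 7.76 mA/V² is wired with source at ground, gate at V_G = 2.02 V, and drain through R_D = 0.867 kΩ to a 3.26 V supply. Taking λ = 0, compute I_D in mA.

I_D = 3.30 mA

V_GS = V_G = 2.02 V, so V_ov = 2.02 − 0.762 = 1.26 V.
Assume saturation: I_D = ½ k_n V_ov² = 0.5 × 7.76 × 1.26² = 6.14 mA, giving V_DS = V_DD − I_D R_D = 3.26 − 6.14 × 0.867 = -2.06 V.
But -2.06 V < V_ov = 1.26 V, so the device is actually in triode.
In triode I_D = k_n[V_ov V_DS − ½ V_DS²] and I_D = (V_DD − V_DS)/R_D. Equating: 3.36 V_DS² − 9.464 V_DS + 3.26 = 0, giving V_DS = 0.402 V (the root below V_ov).
I_D = (3.26 − 0.402) / 0.867 = 3.3 mA.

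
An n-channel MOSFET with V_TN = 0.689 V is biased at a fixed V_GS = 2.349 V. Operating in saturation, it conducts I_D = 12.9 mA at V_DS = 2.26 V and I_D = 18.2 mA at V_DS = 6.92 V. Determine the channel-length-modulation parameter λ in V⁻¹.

With V_GS fixed, I_D ∝ (1 + λ V_DS) in saturation, so I_D2/I_D1 = (1 + λ V_DS2)/(1 + λ V_DS1).
18.2/12.9 = 1.411 = (1 + 6.92 λ)/(1 + 2.26 λ).
Solving: λ (I_D1 V_DS2 − I_D2 V_DS1) = I_D2 − I_D1, so λ = (18.2 − 12.9) / (12.9 × 6.92 − 18.2 × 2.26) = 5.3 / 48.1 = 0.11 V⁻¹.

λ = 0.110 V⁻¹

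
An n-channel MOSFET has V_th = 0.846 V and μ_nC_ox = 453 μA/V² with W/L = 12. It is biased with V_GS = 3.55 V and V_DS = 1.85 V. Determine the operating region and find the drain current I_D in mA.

k_n = μ_nC_ox · (W/L) = 5.436 mA/V².
V_ov = V_GS − V_th = 3.55 − 0.846 = 2.7 V.
Since V_DS = 1.85 V < V_ov = 2.7 V, the device is in the triode region.
I_D = k_n [V_ov · V_DS − ½ V_DS²] = 5.436 × [2.7 × 1.85 − 0.5 × 1.85²] = 17.9 mA.

Triode; I_D = 17.9 mA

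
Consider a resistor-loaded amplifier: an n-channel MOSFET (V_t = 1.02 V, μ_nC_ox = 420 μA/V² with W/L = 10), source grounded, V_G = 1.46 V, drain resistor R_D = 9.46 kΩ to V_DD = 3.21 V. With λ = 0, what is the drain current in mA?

I_D = 0.315 mA

V_GS = V_G = 1.46 V, so V_ov = 1.46 − 1.02 = 0.44 V.
k_n = μ_nC_ox · (W/L) = 4.2 mA/V².
Assume saturation: I_D = ½ k_n V_ov² = 0.5 × 4.2 × 0.44² = 0.407 mA, giving V_DS = V_DD − I_D R_D = 3.21 − 0.407 × 9.46 = -0.636 V.
But -0.636 V < V_ov = 0.44 V, so the device is actually in triode.
In triode I_D = k_n[V_ov V_DS − ½ V_DS²] and I_D = (V_DD − V_DS)/R_D. Equating: 19.9 V_DS² − 18.48 V_DS + 3.21 = 0, giving V_DS = 0.231 V (the root below V_ov).
I_D = (3.21 − 0.231) / 9.46 = 0.315 mA.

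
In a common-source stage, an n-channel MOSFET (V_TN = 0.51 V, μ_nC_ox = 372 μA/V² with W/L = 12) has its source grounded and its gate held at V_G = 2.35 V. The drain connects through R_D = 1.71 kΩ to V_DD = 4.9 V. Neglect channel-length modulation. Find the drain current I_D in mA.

I_D = 2.66 mA

V_GS = V_G = 2.35 V, so V_ov = 2.35 − 0.51 = 1.84 V.
k_n = μ_nC_ox · (W/L) = 4.464 mA/V².
Assume saturation: I_D = ½ k_n V_ov² = 0.5 × 4.464 × 1.84² = 7.56 mA, giving V_DS = V_DD − I_D R_D = 4.9 − 7.56 × 1.71 = -8.02 V.
But -8.02 V < V_ov = 1.84 V, so the device is actually in triode.
In triode I_D = k_n[V_ov V_DS − ½ V_DS²] and I_D = (V_DD − V_DS)/R_D. Equating: 3.82 V_DS² − 15.05 V_DS + 4.9 = 0, giving V_DS = 0.358 V (the root below V_ov).
I_D = (4.9 − 0.358) / 1.71 = 2.66 mA.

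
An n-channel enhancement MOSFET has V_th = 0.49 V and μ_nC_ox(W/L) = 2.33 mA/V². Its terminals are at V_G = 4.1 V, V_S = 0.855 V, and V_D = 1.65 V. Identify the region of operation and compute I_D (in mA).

V_GS = V_G − V_S = 4.1 − 0.855 = 3.24 V; V_DS = V_D − V_S = 1.65 − 0.855 = 0.795 V.
V_ov = V_GS − V_th = 3.24 − 0.49 = 2.75 V.
Since V_DS = 0.795 V < V_ov = 2.75 V, the device is in the triode region.
I_D = k_n [V_ov · V_DS − ½ V_DS²] = 2.33 × [2.75 × 0.795 − 0.5 × 0.795²] = 4.37 mA.

Triode; I_D = 4.37 mA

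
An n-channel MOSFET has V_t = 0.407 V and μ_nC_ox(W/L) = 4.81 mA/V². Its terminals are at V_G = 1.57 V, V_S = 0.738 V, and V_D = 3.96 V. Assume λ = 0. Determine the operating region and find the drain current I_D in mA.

V_GS = V_G − V_S = 1.57 − 0.738 = 0.832 V; V_DS = V_D − V_S = 3.96 − 0.738 = 3.22 V.
V_ov = V_GS − V_t = 0.832 − 0.407 = 0.425 V.
Since V_DS = 3.22 V ≥ V_ov = 0.425 V, the device is in saturation.
I_D = ½ k_n V_ov² = 0.5 × 4.81 × 0.425² = 0.434 mA.

Saturation; I_D = 0.434 mA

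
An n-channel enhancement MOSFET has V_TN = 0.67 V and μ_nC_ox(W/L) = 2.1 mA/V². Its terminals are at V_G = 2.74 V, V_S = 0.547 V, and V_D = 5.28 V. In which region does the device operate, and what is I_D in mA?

Saturation; I_D = 2.44 mA

V_GS = V_G − V_S = 2.74 − 0.547 = 2.19 V; V_DS = V_D − V_S = 5.28 − 0.547 = 4.73 V.
V_ov = V_GS − V_TN = 2.19 − 0.67 = 1.52 V.
Since V_DS = 4.73 V ≥ V_ov = 1.52 V, the device is in saturation.
I_D = ½ k_n V_ov² = 0.5 × 2.1 × 1.52² = 2.44 mA.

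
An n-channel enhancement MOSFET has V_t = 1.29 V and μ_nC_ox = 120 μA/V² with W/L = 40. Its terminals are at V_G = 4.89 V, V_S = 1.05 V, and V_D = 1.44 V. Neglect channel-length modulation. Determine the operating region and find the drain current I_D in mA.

Triode; I_D = 4.41 mA

V_GS = V_G − V_S = 4.89 − 1.05 = 3.84 V; V_DS = V_D − V_S = 1.44 − 1.05 = 0.39 V.
k_n = μ_nC_ox · (W/L) = 4.8 mA/V².
V_ov = V_GS − V_t = 3.84 − 1.29 = 2.55 V.
Since V_DS = 0.39 V < V_ov = 2.55 V, the device is in the triode region.
I_D = k_n [V_ov · V_DS − ½ V_DS²] = 4.8 × [2.55 × 0.39 − 0.5 × 0.39²] = 4.41 mA.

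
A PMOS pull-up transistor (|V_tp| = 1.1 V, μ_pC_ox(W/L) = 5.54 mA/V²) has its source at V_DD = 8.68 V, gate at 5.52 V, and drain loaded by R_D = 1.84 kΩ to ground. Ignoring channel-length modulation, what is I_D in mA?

I_D = 4.48 mA

V_SG = V_DD − V_G = 8.68 − 5.52 = 3.16 V, so V_ov = 3.16 − 1.1 = 2.06 V.
Assume saturation: I_D = ½ k_p V_ov² = 0.5 × 5.54 × 2.06² = 11.8 mA, giving V_SD = V_DD − I_D R_D = 8.68 − 11.8 × 1.84 = -12.9 V.
But -12.9 V < V_ov = 2.06 V, so the device is actually in triode.
In triode I_D = k_p[V_ov V_SD − ½ V_SD²] and I_D = (V_DD − V_SD)/R_D. Equating: 5.1 V_SD² − 22 V_SD + 8.68 = 0, giving V_SD = 0.439 V (the root below V_ov).
I_D = (8.68 − 0.439) / 1.84 = 4.48 mA.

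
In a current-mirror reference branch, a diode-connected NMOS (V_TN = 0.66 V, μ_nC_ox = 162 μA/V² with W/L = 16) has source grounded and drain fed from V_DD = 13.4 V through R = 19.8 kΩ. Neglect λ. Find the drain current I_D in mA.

With gate tied to drain, V_GS = V_DS ≥ V_GS − V_TN, so the device is in saturation.
k_n = μ_nC_ox · (W/L) = 2.592 mA/V².
KCL at the drain: ½ k_n (V_GS − V_TN)² = (V_DD − V_GS)/R.
Let x = V_GS − 0.66. Then 25.7 x² + x − 12.74 = 0, giving x = 0.685 V (positive root), so V_GS = 1.35 V.
I_D = (V_DD − V_GS)/R = (13.4 − 1.35) / 19.8 = 0.609 mA.

I_D = 0.609 mA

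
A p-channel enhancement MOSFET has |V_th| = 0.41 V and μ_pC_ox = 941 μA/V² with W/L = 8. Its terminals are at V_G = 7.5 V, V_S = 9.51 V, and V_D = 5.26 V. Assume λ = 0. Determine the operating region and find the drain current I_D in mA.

Saturation; I_D = 9.64 mA

V_SG = V_S − V_G = 9.51 − 7.5 = 2.01 V; V_SD = V_S − V_D = 9.51 − 5.26 = 4.25 V.
k_p = μ_pC_ox · (W/L) = 7.528 mA/V².
V_ov = V_SG − |V_th| = 2.01 − 0.41 = 1.6 V.
Since V_SD = 4.25 V ≥ V_ov = 1.6 V, the device is in saturation.
I_D = ½ k_p V_ov² = 0.5 × 7.528 × 1.6² = 9.64 mA.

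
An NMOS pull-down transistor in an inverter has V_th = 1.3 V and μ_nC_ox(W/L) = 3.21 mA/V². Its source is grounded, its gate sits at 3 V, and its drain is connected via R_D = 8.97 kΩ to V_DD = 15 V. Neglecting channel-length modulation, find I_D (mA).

V_GS = V_G = 3 V, so V_ov = 3 − 1.3 = 1.7 V.
Assume saturation: I_D = ½ k_n V_ov² = 0.5 × 3.21 × 1.7² = 4.64 mA, giving V_DS = V_DD − I_D R_D = 15 − 4.64 × 8.97 = -26.6 V.
But -26.6 V < V_ov = 1.7 V, so the device is actually in triode.
In triode I_D = k_n[V_ov V_DS − ½ V_DS²] and I_D = (V_DD − V_DS)/R_D. Equating: 14.4 V_DS² − 49.95 V_DS + 15 = 0, giving V_DS = 0.332 V (the root below V_ov).
I_D = (15 − 0.332) / 8.97 = 1.64 mA.

I_D = 1.64 mA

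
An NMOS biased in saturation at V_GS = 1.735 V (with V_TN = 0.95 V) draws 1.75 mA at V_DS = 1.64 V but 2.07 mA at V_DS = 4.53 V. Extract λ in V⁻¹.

With V_GS fixed, I_D ∝ (1 + λ V_DS) in saturation, so I_D2/I_D1 = (1 + λ V_DS2)/(1 + λ V_DS1).
2.07/1.75 = 1.183 = (1 + 4.53 λ)/(1 + 1.64 λ).
Solving: λ (I_D1 V_DS2 − I_D2 V_DS1) = I_D2 − I_D1, so λ = (2.07 − 1.75) / (1.75 × 4.53 − 2.07 × 1.64) = 0.32 / 4.53 = 0.0706 V⁻¹.

λ = 0.0706 V⁻¹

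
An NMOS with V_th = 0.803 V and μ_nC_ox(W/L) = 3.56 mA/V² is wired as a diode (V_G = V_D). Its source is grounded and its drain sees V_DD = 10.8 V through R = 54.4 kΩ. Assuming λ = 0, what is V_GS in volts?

V_GS = 1.12 V

With gate tied to drain, V_GS = V_DS ≥ V_GS − V_th, so the device is in saturation.
KCL at the drain: ½ k_n (V_GS − V_th)² = (V_DD − V_GS)/R.
Let x = V_GS − 0.803. Then 96.8 x² + x − 9.997 = 0, giving x = 0.316 V (positive root), so V_GS = 1.12 V.
I_D = (V_DD − V_GS)/R = (10.8 − 1.12) / 54.4 = 0.178 mA.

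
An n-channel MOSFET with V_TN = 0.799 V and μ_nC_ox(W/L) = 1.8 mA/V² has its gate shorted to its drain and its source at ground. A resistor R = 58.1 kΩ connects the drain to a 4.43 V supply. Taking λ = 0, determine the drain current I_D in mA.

I_D = 0.0581 mA

With gate tied to drain, V_GS = V_DS ≥ V_GS − V_TN, so the device is in saturation.
KCL at the drain: ½ k_n (V_GS − V_TN)² = (V_DD − V_GS)/R.
Let x = V_GS − 0.799. Then 52.3 x² + x − 3.631 = 0, giving x = 0.254 V (positive root), so V_GS = 1.05 V.
I_D = (V_DD − V_GS)/R = (4.43 − 1.05) / 58.1 = 0.0581 mA.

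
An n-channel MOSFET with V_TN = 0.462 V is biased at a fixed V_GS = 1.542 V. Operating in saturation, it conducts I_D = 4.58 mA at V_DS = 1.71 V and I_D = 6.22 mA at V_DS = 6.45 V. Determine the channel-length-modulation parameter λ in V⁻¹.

With V_GS fixed, I_D ∝ (1 + λ V_DS) in saturation, so I_D2/I_D1 = (1 + λ V_DS2)/(1 + λ V_DS1).
6.22/4.58 = 1.358 = (1 + 6.45 λ)/(1 + 1.71 λ).
Solving: λ (I_D1 V_DS2 − I_D2 V_DS1) = I_D2 − I_D1, so λ = (6.22 − 4.58) / (4.58 × 6.45 − 6.22 × 1.71) = 1.64 / 18.9 = 0.0868 V⁻¹.

λ = 0.0868 V⁻¹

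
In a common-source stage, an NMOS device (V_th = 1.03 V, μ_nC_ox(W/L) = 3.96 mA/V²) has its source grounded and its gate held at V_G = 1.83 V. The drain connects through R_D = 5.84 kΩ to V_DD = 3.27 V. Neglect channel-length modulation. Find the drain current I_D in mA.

V_GS = V_G = 1.83 V, so V_ov = 1.83 − 1.03 = 0.8 V.
Assume saturation: I_D = ½ k_n V_ov² = 0.5 × 3.96 × 0.8² = 1.27 mA, giving V_DS = V_DD − I_D R_D = 3.27 − 1.27 × 5.84 = -4.13 V.
But -4.13 V < V_ov = 0.8 V, so the device is actually in triode.
In triode I_D = k_n[V_ov V_DS − ½ V_DS²] and I_D = (V_DD − V_DS)/R_D. Equating: 11.6 V_DS² − 19.5 V_DS + 3.27 = 0, giving V_DS = 0.189 V (the root below V_ov).
I_D = (3.27 − 0.189) / 5.84 = 0.528 mA.

I_D = 0.528 mA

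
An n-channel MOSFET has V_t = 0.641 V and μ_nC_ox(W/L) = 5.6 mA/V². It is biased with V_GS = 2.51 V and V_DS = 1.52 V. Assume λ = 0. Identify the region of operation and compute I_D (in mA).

Triode; I_D = 9.44 mA

V_ov = V_GS − V_t = 2.51 − 0.641 = 1.87 V.
Since V_DS = 1.52 V < V_ov = 1.87 V, the device is in the triode region.
I_D = k_n [V_ov · V_DS − ½ V_DS²] = 5.6 × [1.87 × 1.52 − 0.5 × 1.52²] = 9.44 mA.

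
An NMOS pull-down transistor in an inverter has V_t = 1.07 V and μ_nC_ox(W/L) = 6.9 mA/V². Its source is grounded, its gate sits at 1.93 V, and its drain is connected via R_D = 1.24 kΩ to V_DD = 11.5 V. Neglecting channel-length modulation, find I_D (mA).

V_GS = V_G = 1.93 V, so V_ov = 1.93 − 1.07 = 0.86 V.
Assume saturation: I_D = ½ k_n V_ov² = 0.5 × 6.9 × 0.86² = 2.55 mA, giving V_DS = V_DD − I_D R_D = 11.5 − 2.55 × 1.24 = 8.34 V.
V_DS = 8.34 V ≥ V_ov = 0.86 V, confirming saturation.

I_D = 2.55 mA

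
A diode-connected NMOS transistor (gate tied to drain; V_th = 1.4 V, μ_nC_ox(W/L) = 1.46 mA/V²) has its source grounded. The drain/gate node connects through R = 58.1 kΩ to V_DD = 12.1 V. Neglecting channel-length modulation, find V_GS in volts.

V_GS = 1.89 V

With gate tied to drain, V_GS = V_DS ≥ V_GS − V_th, so the device is in saturation.
KCL at the drain: ½ k_n (V_GS − V_th)² = (V_DD − V_GS)/R.
Let x = V_GS − 1.4. Then 42.4 x² + x − 10.7 = 0, giving x = 0.491 V (positive root), so V_GS = 1.89 V.
I_D = (V_DD − V_GS)/R = (12.1 − 1.89) / 58.1 = 0.176 mA.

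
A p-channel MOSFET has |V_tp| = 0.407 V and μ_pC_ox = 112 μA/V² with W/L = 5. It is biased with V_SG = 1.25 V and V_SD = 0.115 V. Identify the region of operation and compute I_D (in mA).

Triode; I_D = 0.0506 mA

k_p = μ_pC_ox · (W/L) = 0.56 mA/V².
V_ov = V_SG − |V_tp| = 1.25 − 0.407 = 0.843 V.
Since V_SD = 0.115 V < V_ov = 0.843 V, the device is in the triode region.
I_D = k_p [V_ov · V_SD − ½ V_SD²] = 0.56 × [0.843 × 0.115 − 0.5 × 0.115²] = 0.0506 mA.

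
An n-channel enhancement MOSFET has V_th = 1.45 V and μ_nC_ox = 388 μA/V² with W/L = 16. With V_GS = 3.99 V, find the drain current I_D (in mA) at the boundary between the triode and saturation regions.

At the boundary V_DS = V_ov = V_GS − V_th = 3.99 − 1.45 = 2.54 V.
k_n = μ_nC_ox · (W/L) = 6.208 mA/V².
I_D = ½ k_n V_ov² = 0.5 × 6.208 × 2.54² = 20 mA.

I_D = 20.0 mA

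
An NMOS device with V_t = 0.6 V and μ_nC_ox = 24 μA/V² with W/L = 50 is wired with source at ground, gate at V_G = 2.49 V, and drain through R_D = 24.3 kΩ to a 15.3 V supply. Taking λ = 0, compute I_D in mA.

V_GS = V_G = 2.49 V, so V_ov = 2.49 − 0.6 = 1.89 V.
k_n = μ_nC_ox · (W/L) = 1.2 mA/V².
Assume saturation: I_D = ½ k_n V_ov² = 0.5 × 1.2 × 1.89² = 2.14 mA, giving V_DS = V_DD − I_D R_D = 15.3 − 2.14 × 24.3 = -36.8 V.
But -36.8 V < V_ov = 1.89 V, so the device is actually in triode.
In triode I_D = k_n[V_ov V_DS − ½ V_DS²] and I_D = (V_DD − V_DS)/R_D. Equating: 14.6 V_DS² − 56.11 V_DS + 15.3 = 0, giving V_DS = 0.295 V (the root below V_ov).
I_D = (15.3 − 0.295) / 24.3 = 0.617 mA.

I_D = 0.617 mA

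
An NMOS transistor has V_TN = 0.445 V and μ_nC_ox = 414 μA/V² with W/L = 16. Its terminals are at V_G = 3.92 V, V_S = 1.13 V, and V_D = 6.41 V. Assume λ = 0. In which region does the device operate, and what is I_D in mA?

Saturation; I_D = 18.2 mA

V_GS = V_G − V_S = 3.92 − 1.13 = 2.79 V; V_DS = V_D − V_S = 6.41 − 1.13 = 5.28 V.
k_n = μ_nC_ox · (W/L) = 6.624 mA/V².
V_ov = V_GS − V_TN = 2.79 − 0.445 = 2.35 V.
Since V_DS = 5.28 V ≥ V_ov = 2.35 V, the device is in saturation.
I_D = ½ k_n V_ov² = 0.5 × 6.624 × 2.35² = 18.2 mA.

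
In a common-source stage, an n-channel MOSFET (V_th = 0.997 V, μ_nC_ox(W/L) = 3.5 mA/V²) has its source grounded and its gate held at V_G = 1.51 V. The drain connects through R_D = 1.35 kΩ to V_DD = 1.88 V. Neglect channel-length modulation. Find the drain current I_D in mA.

I_D = 0.461 mA

V_GS = V_G = 1.51 V, so V_ov = 1.51 − 0.997 = 0.513 V.
Assume saturation: I_D = ½ k_n V_ov² = 0.5 × 3.5 × 0.513² = 0.461 mA, giving V_DS = V_DD − I_D R_D = 1.88 − 0.461 × 1.35 = 1.26 V.
V_DS = 1.26 V ≥ V_ov = 0.513 V, confirming saturation.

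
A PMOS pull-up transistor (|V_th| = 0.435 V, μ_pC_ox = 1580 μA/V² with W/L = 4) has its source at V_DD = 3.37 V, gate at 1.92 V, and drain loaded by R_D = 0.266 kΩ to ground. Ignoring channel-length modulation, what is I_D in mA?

I_D = 3.26 mA

V_SG = V_DD − V_G = 3.37 − 1.92 = 1.45 V, so V_ov = 1.45 − 0.435 = 1.02 V.
k_p = μ_pC_ox · (W/L) = 6.32 mA/V².
Assume saturation: I_D = ½ k_p V_ov² = 0.5 × 6.32 × 1.02² = 3.26 mA, giving V_SD = V_DD − I_D R_D = 3.37 − 3.26 × 0.266 = 2.5 V.
V_SD = 2.5 V ≥ V_ov = 1.02 V, confirming saturation.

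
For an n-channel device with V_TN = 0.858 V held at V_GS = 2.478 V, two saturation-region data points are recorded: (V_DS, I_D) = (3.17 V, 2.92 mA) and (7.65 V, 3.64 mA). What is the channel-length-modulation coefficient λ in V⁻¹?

With V_GS fixed, I_D ∝ (1 + λ V_DS) in saturation, so I_D2/I_D1 = (1 + λ V_DS2)/(1 + λ V_DS1).
3.64/2.92 = 1.247 = (1 + 7.65 λ)/(1 + 3.17 λ).
Solving: λ (I_D1 V_DS2 − I_D2 V_DS1) = I_D2 − I_D1, so λ = (3.64 − 2.92) / (2.92 × 7.65 − 3.64 × 3.17) = 0.72 / 10.8 = 0.0667 V⁻¹.

λ = 0.0667 V⁻¹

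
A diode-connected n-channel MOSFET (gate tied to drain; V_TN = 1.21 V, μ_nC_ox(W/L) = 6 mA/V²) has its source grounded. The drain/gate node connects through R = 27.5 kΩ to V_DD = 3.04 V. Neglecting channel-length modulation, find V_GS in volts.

V_GS = 1.35 V

With gate tied to drain, V_GS = V_DS ≥ V_GS − V_TN, so the device is in saturation.
KCL at the drain: ½ k_n (V_GS − V_TN)² = (V_DD − V_GS)/R.
Let x = V_GS − 1.21. Then 82.5 x² + x − 1.83 = 0, giving x = 0.143 V (positive root), so V_GS = 1.35 V.
I_D = (V_DD − V_GS)/R = (3.04 − 1.35) / 27.5 = 0.0613 mA.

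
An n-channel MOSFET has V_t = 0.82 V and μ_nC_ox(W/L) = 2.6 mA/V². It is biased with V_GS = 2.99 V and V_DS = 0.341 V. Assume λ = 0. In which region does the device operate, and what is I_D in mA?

Triode; I_D = 1.77 mA

V_ov = V_GS − V_t = 2.99 − 0.82 = 2.17 V.
Since V_DS = 0.341 V < V_ov = 2.17 V, the device is in the triode region.
I_D = k_n [V_ov · V_DS − ½ V_DS²] = 2.6 × [2.17 × 0.341 − 0.5 × 0.341²] = 1.77 mA.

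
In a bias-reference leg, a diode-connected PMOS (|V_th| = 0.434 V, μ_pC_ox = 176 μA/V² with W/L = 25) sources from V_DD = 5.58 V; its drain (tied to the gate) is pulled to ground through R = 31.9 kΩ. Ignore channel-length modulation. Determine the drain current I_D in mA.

With gate tied to drain, V_SG = V_SD ≥ V_SG − |V_th|, so the device is in saturation.
k_p = μ_pC_ox · (W/L) = 4.4 mA/V².
KCL at the drain: ½ k_p (V_SG − |V_th|)² = (V_DD − V_SG)/R.
Let x = V_SG − 0.434. Then 70.2 x² + x − 5.146 = 0, giving x = 0.264 V (positive root), so V_SG = 0.698 V.
I_D = (V_DD − V_SG)/R = (5.58 − 0.698) / 31.9 = 0.153 mA.

I_D = 0.153 mA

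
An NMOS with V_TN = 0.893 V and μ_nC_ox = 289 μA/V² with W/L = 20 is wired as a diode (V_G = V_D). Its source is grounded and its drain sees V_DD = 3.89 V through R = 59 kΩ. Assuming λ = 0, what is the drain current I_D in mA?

I_D = 0.0486 mA

With gate tied to drain, V_GS = V_DS ≥ V_GS − V_TN, so the device is in saturation.
k_n = μ_nC_ox · (W/L) = 5.78 mA/V².
KCL at the drain: ½ k_n (V_GS − V_TN)² = (V_DD − V_GS)/R.
Let x = V_GS − 0.893. Then 171 x² + x − 2.997 = 0, giving x = 0.13 V (positive root), so V_GS = 1.02 V.
I_D = (V_DD − V_GS)/R = (3.89 − 1.02) / 59 = 0.0486 mA.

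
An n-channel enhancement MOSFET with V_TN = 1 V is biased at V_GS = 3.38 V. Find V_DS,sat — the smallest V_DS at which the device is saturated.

The boundary between triode and saturation is V_DS = V_GS − V_TN = V_ov.
V_ov = 3.38 − 1 = 2.38 V.

V_DS,sat = 2.38 V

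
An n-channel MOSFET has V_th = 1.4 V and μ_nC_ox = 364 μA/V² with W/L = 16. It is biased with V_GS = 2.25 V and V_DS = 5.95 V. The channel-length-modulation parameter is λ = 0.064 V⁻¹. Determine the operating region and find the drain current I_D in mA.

k_n = μ_nC_ox · (W/L) = 5.824 mA/V².
V_ov = V_GS − V_th = 2.25 − 1.4 = 0.85 V.
Since V_DS = 5.95 V ≥ V_ov = 0.85 V, the device is in saturation.
I_D = ½ k_n V_ov² (1 + λ V_DS) = 0.5 × 5.824 × 0.85² × (1 + 0.064 × 5.95) = 2.91 mA.

Saturation; I_D = 2.91 mA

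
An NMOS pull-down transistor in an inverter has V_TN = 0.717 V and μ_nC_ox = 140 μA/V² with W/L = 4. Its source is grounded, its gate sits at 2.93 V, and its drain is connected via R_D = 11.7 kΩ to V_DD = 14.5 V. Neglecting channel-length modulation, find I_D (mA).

I_D = 1.13 mA

V_GS = V_G = 2.93 V, so V_ov = 2.93 − 0.717 = 2.21 V.
k_n = μ_nC_ox · (W/L) = 0.56 mA/V².
Assume saturation: I_D = ½ k_n V_ov² = 0.5 × 0.56 × 2.21² = 1.37 mA, giving V_DS = V_DD − I_D R_D = 14.5 − 1.37 × 11.7 = -1.54 V.
But -1.54 V < V_ov = 2.21 V, so the device is actually in triode.
In triode I_D = k_n[V_ov V_DS − ½ V_DS²] and I_D = (V_DD − V_DS)/R_D. Equating: 3.28 V_DS² − 15.5 V_DS + 14.5 = 0, giving V_DS = 1.28 V (the root below V_ov).
I_D = (14.5 − 1.28) / 11.7 = 1.13 mA.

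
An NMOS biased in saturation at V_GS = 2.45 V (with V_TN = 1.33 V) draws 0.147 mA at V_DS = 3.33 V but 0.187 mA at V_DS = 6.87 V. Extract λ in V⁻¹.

λ = 0.103 V⁻¹

With V_GS fixed, I_D ∝ (1 + λ V_DS) in saturation, so I_D2/I_D1 = (1 + λ V_DS2)/(1 + λ V_DS1).
0.187/0.147 = 1.272 = (1 + 6.87 λ)/(1 + 3.33 λ).
Solving: λ (I_D1 V_DS2 − I_D2 V_DS1) = I_D2 − I_D1, so λ = (0.187 − 0.147) / (0.147 × 6.87 − 0.187 × 3.33) = 0.04 / 0.387 = 0.103 V⁻¹.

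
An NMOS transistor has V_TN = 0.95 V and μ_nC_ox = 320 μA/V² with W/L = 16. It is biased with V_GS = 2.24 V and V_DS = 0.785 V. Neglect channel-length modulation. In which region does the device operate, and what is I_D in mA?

k_n = μ_nC_ox · (W/L) = 5.12 mA/V².
V_ov = V_GS − V_TN = 2.24 − 0.95 = 1.29 V.
Since V_DS = 0.785 V < V_ov = 1.29 V, the device is in the triode region.
I_D = k_n [V_ov · V_DS − ½ V_DS²] = 5.12 × [1.29 × 0.785 − 0.5 × 0.785²] = 3.61 mA.

Triode; I_D = 3.61 mA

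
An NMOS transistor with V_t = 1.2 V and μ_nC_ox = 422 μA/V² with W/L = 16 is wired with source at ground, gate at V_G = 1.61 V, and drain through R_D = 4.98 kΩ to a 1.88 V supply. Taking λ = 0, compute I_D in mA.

V_GS = V_G = 1.61 V, so V_ov = 1.61 − 1.2 = 0.41 V.
k_n = μ_nC_ox · (W/L) = 6.752 mA/V².
Assume saturation: I_D = ½ k_n V_ov² = 0.5 × 6.752 × 0.41² = 0.568 mA, giving V_DS = V_DD − I_D R_D = 1.88 − 0.568 × 4.98 = -0.946 V.
But -0.946 V < V_ov = 0.41 V, so the device is actually in triode.
In triode I_D = k_n[V_ov V_DS − ½ V_DS²] and I_D = (V_DD − V_DS)/R_D. Equating: 16.8 V_DS² − 14.79 V_DS + 1.88 = 0, giving V_DS = 0.154 V (the root below V_ov).
I_D = (1.88 − 0.154) / 4.98 = 0.347 mA.

I_D = 0.347 mA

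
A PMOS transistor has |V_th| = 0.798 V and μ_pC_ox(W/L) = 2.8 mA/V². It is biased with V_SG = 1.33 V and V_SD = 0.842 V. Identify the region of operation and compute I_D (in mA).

V_ov = V_SG − |V_th| = 1.33 − 0.798 = 0.532 V.
Since V_SD = 0.842 V ≥ V_ov = 0.532 V, the device is in saturation.
I_D = ½ k_p V_ov² = 0.5 × 2.8 × 0.532² = 0.396 mA.

Saturation; I_D = 0.396 mA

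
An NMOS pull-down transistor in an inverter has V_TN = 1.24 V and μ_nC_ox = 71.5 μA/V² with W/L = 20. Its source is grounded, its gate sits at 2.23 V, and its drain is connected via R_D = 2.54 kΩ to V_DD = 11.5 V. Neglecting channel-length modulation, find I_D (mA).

V_GS = V_G = 2.23 V, so V_ov = 2.23 − 1.24 = 0.99 V.
k_n = μ_nC_ox · (W/L) = 1.43 mA/V².
Assume saturation: I_D = ½ k_n V_ov² = 0.5 × 1.43 × 0.99² = 0.701 mA, giving V_DS = V_DD − I_D R_D = 11.5 − 0.701 × 2.54 = 9.72 V.
V_DS = 9.72 V ≥ V_ov = 0.99 V, confirming saturation.

I_D = 0.701 mA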